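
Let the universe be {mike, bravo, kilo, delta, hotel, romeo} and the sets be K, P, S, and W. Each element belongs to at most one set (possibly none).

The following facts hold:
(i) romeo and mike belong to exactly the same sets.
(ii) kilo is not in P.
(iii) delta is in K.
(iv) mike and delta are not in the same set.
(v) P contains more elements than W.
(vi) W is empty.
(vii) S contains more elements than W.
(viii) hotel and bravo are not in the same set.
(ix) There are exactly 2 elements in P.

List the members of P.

P = {mike, romeo}

From (ii): kilo ∉ P.
From (iii): delta ∈ K.
(iv): mike ∉ K.
(vi): W already has 0, so the rest are out.
(i): romeo matches mike: romeo ∉ K.
Suppose mike ∉ P: no assignment then satisfies all the clues, so mike ∈ P.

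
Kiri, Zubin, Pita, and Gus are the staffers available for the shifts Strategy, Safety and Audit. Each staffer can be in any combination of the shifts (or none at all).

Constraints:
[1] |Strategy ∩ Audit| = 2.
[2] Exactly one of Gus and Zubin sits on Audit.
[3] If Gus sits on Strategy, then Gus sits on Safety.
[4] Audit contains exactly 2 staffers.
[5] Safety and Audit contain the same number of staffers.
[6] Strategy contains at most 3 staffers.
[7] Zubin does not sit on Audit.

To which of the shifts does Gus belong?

Gus: Audit, Safety, Strategy

From (7): Zubin ∉ Audit.
(2) (exactly one): Gus ∈ Audit.
Suppose Gus ∉ Strategy: no assignment then satisfies all the clues, so Gus ∈ Strategy.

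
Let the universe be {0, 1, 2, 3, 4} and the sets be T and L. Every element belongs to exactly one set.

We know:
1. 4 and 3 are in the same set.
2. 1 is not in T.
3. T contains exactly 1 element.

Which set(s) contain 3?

3: L

From (2): 1 ∉ T.
Only one set left: 1 ∈ L.
Suppose 3 ∈ T: no assignment then satisfies all the clues, so 3 ∉ T.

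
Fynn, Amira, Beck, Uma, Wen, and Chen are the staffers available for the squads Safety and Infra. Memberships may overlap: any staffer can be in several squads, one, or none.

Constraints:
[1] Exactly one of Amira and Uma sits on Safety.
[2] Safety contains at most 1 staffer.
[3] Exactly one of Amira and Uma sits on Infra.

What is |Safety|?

1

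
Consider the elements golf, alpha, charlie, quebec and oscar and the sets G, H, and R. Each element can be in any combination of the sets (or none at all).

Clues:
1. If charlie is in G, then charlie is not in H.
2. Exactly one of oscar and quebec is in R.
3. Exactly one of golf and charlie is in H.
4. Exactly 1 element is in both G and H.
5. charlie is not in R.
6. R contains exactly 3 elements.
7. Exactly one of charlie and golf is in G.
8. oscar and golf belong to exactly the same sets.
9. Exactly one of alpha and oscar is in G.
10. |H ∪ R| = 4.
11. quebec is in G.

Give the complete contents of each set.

G = {alpha, charlie, quebec}; H = {golf, oscar, quebec}; R = {alpha, golf, oscar}

From (5): charlie ∉ R.
From (11): quebec ∈ G.
Suppose golf ∈ G: no assignment then satisfies all the clues, so golf ∉ G.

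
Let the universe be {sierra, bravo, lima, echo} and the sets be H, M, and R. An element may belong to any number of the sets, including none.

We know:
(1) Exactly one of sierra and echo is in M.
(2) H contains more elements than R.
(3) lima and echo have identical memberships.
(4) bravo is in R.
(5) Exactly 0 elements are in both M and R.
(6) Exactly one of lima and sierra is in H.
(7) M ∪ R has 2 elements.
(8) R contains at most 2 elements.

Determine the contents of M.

M = {sierra}

From (4): bravo ∈ R.
Suppose sierra ∉ M: no assignment then satisfies all the clues, so sierra ∈ M.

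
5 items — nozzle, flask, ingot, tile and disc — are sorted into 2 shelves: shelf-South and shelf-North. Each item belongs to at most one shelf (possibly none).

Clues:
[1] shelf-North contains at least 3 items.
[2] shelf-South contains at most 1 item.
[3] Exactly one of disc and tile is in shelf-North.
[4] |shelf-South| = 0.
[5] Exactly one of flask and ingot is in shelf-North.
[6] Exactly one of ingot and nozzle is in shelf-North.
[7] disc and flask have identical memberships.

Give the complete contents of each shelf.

shelf-South = {}; shelf-North = {disc, flask, nozzle}

(4): shelf-South already has 0, so the rest are out.
Suppose nozzle ∉ shelf-North: no assignment then satisfies all the clues, so nozzle ∈ shelf-North.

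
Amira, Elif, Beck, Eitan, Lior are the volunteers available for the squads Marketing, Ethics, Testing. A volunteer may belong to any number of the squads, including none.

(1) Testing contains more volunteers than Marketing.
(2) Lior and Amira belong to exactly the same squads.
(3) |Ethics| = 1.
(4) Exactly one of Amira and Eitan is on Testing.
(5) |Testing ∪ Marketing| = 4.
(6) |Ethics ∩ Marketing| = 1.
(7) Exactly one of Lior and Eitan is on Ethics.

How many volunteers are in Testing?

3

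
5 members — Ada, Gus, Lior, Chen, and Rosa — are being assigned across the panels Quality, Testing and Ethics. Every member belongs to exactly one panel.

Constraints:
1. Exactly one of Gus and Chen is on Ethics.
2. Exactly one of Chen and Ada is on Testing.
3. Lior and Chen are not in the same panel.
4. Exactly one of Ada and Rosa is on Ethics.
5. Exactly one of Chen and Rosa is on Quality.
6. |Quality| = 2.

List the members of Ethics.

Ethics = {Ada, Gus}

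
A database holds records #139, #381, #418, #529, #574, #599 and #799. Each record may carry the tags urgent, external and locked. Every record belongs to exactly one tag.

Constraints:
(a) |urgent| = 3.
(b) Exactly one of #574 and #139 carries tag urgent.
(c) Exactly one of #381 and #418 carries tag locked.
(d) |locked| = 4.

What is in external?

external = {}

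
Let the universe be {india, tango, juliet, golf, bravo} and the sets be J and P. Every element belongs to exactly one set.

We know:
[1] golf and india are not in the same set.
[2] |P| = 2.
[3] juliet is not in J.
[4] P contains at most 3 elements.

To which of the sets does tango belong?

tango: J

From (3): juliet ∉ J.
Only one set left: juliet ∈ P.
Suppose tango ∉ J: no assignment then satisfies all the clues, so tango ∈ J.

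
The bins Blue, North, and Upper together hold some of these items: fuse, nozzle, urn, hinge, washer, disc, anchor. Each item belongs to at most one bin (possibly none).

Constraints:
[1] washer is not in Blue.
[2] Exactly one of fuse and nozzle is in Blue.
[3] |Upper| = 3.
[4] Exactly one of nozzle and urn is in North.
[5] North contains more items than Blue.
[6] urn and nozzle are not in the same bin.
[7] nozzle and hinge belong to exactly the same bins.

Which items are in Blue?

Blue = {fuse}

From (1): washer ∉ Blue.
Suppose fuse ∉ Blue: no assignment then satisfies all the clues, so fuse ∈ Blue.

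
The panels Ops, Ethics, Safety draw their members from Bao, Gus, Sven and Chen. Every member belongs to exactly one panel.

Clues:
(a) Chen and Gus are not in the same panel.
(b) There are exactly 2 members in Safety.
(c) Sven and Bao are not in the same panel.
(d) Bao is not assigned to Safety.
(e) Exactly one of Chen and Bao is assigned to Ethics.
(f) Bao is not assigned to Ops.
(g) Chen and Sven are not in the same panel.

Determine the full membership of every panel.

From (d): Bao ∉ Safety.
From (f): Bao ∉ Ops.
Only one panel left: Bao ∈ Ethics.
(c): Sven ∉ Ethics.
(e) (exactly one): Chen ∉ Ethics.
Suppose Gus ∈ Ops: no assignment then satisfies all the clues, so Gus ∉ Ops.

Ops = {Chen}; Ethics = {Bao}; Safety = {Gus, Sven}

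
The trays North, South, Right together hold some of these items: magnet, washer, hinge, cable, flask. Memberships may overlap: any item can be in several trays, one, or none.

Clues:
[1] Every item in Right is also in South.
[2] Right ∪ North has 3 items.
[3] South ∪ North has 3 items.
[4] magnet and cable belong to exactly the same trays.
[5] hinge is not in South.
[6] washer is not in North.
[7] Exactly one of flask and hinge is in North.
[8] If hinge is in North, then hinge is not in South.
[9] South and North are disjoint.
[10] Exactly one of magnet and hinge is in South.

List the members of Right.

Right = {cable, magnet}

From (5): hinge ∉ South.
From (6): washer ∉ North.
(1) contrapositive: hinge ∉ Right.
(10) (exactly one): magnet ∈ South.
(4): cable matches magnet: cable ∈ South.
(9) (disjoint): magnet ∉ North.
(9) (disjoint): cable ∉ North.
Suppose magnet ∉ Right: no assignment then satisfies all the clues, so magnet ∈ Right.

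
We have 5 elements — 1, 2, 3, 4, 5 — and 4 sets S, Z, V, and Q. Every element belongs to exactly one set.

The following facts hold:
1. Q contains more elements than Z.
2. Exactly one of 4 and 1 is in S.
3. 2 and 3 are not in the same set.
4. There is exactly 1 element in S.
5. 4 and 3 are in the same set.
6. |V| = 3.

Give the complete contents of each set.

S = {1}; Z = {}; V = {3, 4, 5}; Q = {2}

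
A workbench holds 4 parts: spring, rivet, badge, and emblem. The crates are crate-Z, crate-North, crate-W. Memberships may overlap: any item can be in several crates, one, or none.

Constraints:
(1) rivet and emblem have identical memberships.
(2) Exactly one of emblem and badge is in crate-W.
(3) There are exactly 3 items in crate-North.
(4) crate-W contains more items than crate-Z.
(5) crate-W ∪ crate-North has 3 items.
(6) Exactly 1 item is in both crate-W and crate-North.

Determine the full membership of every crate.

crate-Z = {}; crate-North = {badge, emblem, rivet}; crate-W = {badge}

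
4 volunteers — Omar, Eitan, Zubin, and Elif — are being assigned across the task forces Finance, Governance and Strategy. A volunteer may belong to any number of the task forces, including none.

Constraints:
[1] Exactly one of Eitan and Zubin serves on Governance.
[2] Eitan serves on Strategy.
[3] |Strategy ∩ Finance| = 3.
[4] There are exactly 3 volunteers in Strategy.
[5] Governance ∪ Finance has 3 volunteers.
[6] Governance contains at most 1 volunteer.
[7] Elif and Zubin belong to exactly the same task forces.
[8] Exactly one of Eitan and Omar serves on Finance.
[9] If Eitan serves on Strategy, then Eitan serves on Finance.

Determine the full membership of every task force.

Finance = {Eitan, Elif, Zubin}; Governance = {Eitan}; Strategy = {Eitan, Elif, Zubin}

From (2): Eitan ∈ Strategy.
(9): Eitan ∈ Finance.
(8) (exactly one): Omar ∉ Finance.
Suppose Omar ∈ Governance: no assignment then satisfies all the clues, so Omar ∉ Governance.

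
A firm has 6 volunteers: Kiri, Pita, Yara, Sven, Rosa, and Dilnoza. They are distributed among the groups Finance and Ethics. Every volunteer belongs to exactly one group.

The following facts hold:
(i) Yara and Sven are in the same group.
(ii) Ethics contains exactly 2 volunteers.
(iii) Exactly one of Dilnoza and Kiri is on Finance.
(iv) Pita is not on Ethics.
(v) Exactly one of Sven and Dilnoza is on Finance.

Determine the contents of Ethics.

Ethics = {Dilnoza, Rosa}

From (iv): Pita ∉ Ethics.
Only one group left: Pita ∈ Finance.
Suppose Kiri ∈ Ethics: no assignment then satisfies all the clues, so Kiri ∉ Ethics.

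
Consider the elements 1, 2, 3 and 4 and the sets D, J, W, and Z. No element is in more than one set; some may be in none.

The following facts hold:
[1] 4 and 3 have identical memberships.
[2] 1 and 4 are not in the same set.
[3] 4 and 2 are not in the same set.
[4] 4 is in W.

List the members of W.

W = {3, 4}

From (4): 4 ∈ W.
(1): 3 matches 4: 3 ∉ D.
(1): 3 matches 4: 3 ∉ J.
(1): 3 matches 4: 3 ∈ W.
(2): 1 ∉ W.
(3): 2 ∉ W.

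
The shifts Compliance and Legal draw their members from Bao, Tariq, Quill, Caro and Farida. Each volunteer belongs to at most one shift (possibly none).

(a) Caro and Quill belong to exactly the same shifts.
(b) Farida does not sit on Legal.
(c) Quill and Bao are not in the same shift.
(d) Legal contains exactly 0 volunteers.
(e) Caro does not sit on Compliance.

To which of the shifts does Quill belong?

Quill: none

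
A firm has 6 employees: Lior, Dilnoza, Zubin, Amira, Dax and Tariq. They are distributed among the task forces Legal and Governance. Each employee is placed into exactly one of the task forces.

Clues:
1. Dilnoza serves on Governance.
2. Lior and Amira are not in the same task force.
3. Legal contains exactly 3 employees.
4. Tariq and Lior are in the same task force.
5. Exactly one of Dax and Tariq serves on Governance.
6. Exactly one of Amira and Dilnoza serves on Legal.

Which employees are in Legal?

From (1): Dilnoza ∈ Governance.
(6) (exactly one): Amira ∈ Legal.
(2): Lior ∉ Legal.
(4): Tariq matches Lior: Tariq ∉ Legal.
Only one task force left: Lior ∈ Governance.
Only one task force left: Tariq ∈ Governance.
(3): only 3 candidates remain for Legal, so all are in.

Legal = {Amira, Dax, Zubin}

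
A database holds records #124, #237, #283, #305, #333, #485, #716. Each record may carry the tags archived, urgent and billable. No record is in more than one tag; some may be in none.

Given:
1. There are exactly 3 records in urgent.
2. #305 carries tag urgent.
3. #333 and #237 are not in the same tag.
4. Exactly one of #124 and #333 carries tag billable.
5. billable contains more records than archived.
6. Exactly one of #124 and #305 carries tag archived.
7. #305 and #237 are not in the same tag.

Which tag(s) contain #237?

From (2): #305 ∈ urgent.
(6) (exactly one): #124 ∈ archived.
(7): #237 ∉ urgent.
(4) (exactly one): #333 ∈ billable.
(3): #237 ∉ billable.
Suppose #237 ∈ archived: no assignment then satisfies all the clues, so #237 ∉ archived.

#237: none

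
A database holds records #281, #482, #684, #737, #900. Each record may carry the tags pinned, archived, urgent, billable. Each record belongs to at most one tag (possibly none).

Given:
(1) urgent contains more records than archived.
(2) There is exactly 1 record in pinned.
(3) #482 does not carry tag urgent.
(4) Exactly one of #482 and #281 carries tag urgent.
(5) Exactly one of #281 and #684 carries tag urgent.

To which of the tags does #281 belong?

#281: urgent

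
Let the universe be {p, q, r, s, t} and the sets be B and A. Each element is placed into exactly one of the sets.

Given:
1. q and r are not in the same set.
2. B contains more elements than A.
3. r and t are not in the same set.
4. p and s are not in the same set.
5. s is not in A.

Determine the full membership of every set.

B = {q, s, t}; A = {p, r}

From (5): s ∉ A.
Only one set left: s ∈ B.
(4): p ∉ B.
Only one set left: p ∈ A.
Suppose q ∉ B: no assignment then satisfies all the clues, so q ∈ B.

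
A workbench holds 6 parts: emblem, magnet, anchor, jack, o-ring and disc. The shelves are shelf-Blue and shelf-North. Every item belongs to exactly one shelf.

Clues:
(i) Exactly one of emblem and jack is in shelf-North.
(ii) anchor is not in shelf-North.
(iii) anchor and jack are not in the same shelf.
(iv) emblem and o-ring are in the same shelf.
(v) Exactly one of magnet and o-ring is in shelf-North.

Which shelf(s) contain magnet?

From (ii): anchor ∉ shelf-North.
Only one shelf left: anchor ∈ shelf-Blue.
(iii): jack ∉ shelf-Blue.
Only one shelf left: jack ∈ shelf-North.
(i) (exactly one): emblem ∉ shelf-North.
(iv): o-ring matches emblem: o-ring ∉ shelf-North.
(v) (exactly one): magnet ∈ shelf-North.
Only one shelf left: emblem ∈ shelf-Blue.
Only one shelf left: o-ring ∈ shelf-Blue.

magnet: shelf-North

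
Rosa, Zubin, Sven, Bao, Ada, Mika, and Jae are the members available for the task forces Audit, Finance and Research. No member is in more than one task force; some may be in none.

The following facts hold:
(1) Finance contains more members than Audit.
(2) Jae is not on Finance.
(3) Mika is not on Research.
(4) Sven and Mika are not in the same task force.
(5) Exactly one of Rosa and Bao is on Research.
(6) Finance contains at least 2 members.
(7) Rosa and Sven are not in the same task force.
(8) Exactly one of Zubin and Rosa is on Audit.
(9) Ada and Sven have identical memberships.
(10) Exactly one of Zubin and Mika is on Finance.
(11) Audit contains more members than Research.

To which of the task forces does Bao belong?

Bao: Research

From (2): Jae ∉ Finance.
From (3): Mika ∉ Research.
Suppose Bao ∈ Audit: no assignment then satisfies all the clues, so Bao ∉ Audit.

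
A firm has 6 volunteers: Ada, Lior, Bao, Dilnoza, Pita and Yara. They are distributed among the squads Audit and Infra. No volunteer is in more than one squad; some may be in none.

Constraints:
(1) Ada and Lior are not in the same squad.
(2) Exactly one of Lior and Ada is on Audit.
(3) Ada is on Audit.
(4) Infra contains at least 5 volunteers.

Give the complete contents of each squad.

From (3): Ada ∈ Audit.
(1): Lior ∉ Audit.
(4): only 5 candidates remain for Infra, so all are in.

Audit = {Ada}; Infra = {Bao, Dilnoza, Lior, Pita, Yara}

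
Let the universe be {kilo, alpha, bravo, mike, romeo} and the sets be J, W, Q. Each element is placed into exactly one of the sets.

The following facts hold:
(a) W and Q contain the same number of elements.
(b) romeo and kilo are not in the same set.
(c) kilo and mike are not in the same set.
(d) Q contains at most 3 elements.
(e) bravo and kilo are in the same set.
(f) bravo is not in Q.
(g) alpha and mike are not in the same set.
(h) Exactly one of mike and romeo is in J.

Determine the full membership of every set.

J = {mike}; W = {bravo, kilo}; Q = {alpha, romeo}

From (f): bravo ∉ Q.
(e): kilo matches bravo: kilo ∉ Q.
Suppose kilo ∈ J: no assignment then satisfies all the clues, so kilo ∉ J.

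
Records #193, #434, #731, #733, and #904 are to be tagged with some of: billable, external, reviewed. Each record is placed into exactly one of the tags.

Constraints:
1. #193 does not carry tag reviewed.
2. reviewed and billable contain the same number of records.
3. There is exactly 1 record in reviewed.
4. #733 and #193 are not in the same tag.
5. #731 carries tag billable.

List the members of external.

external = {#193, #434, #904}

From (1): #193 ∉ reviewed.
From (5): #731 ∈ billable.
Suppose #193 ∉ external: no assignment then satisfies all the clues, so #193 ∈ external.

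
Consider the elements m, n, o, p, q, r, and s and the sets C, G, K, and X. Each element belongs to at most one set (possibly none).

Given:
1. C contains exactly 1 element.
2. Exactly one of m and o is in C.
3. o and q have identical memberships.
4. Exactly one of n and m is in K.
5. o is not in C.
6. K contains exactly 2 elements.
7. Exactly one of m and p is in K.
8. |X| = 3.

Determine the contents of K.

From (5): o ∉ C.
(2) (exactly one): m ∈ C.
(3): q matches o: q ∉ C.
(4) (exactly one): n ∈ K.
(7) (exactly one): p ∈ K.
(1): C already has 1, so the rest are out.
(6): K already has 2, so the rest are out.

K = {n, p}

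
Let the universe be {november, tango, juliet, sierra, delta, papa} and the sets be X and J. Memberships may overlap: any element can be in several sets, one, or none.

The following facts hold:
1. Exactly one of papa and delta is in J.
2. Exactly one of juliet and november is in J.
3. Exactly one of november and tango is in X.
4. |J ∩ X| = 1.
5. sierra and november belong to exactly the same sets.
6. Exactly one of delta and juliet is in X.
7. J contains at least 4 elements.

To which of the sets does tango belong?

tango: J, X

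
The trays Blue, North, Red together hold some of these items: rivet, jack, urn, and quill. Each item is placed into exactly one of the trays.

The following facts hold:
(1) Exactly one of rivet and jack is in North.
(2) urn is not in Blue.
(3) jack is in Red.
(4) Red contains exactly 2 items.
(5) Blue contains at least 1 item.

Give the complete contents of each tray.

Blue = {quill}; North = {rivet}; Red = {jack, urn}

From (2): urn ∉ Blue.
From (3): jack ∈ Red.
(1) (exactly one): rivet ∈ North.
(5): only 1 candidates remain for Blue, so all are in.
(4): only 2 candidates remain for Red, so all are in.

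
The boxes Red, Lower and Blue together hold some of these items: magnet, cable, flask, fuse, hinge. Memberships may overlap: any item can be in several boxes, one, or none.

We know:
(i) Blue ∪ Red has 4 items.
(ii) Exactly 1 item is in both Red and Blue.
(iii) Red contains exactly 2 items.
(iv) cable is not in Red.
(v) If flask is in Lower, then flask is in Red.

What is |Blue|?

3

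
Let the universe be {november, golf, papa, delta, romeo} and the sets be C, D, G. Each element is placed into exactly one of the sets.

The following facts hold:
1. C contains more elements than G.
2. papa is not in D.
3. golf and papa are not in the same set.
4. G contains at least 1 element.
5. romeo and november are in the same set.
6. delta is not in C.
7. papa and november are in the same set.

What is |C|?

3

From (2): papa ∉ D.
From (6): delta ∉ C.
(7): november matches papa: november ∉ D.
(5): romeo matches november: romeo ∉ D.
Suppose november ∉ C: no assignment then satisfies all the clues, so november ∈ C.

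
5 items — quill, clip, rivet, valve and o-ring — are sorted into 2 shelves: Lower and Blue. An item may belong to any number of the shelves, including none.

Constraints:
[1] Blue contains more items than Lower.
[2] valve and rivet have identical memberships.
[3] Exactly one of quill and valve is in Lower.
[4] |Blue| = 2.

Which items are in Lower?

Lower = {quill}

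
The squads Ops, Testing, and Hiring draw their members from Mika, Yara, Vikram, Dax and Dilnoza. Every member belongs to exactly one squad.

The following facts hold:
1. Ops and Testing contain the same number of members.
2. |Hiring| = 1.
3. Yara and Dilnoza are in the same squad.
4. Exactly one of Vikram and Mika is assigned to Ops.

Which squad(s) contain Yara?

Yara: Testing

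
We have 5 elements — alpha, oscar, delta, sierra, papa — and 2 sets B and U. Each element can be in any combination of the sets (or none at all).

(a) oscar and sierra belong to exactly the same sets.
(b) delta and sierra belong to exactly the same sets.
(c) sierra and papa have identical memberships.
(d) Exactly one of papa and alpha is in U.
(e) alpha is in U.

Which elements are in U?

From (e): alpha ∈ U.
(d) (exactly one): papa ∉ U.
(c): sierra matches papa: sierra ∉ U.
(a): oscar matches sierra: oscar ∉ U.
(b): delta matches sierra: delta ∉ U.

U = {alpha}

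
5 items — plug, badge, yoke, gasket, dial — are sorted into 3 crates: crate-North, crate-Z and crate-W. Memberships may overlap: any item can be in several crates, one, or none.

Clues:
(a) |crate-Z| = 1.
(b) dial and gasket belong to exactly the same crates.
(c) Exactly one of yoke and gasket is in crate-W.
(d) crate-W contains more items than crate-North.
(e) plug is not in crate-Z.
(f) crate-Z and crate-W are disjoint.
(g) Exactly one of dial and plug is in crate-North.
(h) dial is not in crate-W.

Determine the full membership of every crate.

crate-North = {plug}; crate-Z = {badge}; crate-W = {plug, yoke}

From (e): plug ∉ crate-Z.
From (h): dial ∉ crate-W.
(b): gasket matches dial: gasket ∉ crate-W.
(c) (exactly one): yoke ∈ crate-W.
(f) (disjoint): yoke ∉ crate-Z.
Suppose plug ∉ crate-North: no assignment then satisfies all the clues, so plug ∈ crate-North.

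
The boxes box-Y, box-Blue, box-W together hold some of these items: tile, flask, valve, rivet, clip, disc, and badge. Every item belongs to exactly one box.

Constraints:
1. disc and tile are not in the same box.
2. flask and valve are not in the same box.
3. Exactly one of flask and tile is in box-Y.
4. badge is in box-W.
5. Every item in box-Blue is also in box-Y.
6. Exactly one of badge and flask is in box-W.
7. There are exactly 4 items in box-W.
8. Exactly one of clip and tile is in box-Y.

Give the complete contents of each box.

From (4): badge ∈ box-W.
(6) (exactly one): flask ∉ box-W.
Suppose tile ∈ box-Y: no assignment then satisfies all the clues, so tile ∉ box-Y.

box-Y = {clip, disc, flask}; box-Blue = {}; box-W = {badge, rivet, tile, valve}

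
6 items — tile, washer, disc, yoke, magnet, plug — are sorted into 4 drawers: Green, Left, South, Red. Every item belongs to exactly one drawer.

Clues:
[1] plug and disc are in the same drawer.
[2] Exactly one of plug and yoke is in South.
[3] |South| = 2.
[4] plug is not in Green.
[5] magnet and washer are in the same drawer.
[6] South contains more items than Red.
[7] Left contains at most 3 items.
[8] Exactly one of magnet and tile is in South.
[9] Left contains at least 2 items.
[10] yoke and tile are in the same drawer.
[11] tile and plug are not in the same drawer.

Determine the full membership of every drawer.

Green = {magnet, washer}; Left = {disc, plug}; South = {tile, yoke}; Red = {}

From (4): plug ∉ Green.
(1): disc matches plug: disc ∉ Green.
Suppose tile ∈ Green: no assignment then satisfies all the clues, so tile ∉ Green.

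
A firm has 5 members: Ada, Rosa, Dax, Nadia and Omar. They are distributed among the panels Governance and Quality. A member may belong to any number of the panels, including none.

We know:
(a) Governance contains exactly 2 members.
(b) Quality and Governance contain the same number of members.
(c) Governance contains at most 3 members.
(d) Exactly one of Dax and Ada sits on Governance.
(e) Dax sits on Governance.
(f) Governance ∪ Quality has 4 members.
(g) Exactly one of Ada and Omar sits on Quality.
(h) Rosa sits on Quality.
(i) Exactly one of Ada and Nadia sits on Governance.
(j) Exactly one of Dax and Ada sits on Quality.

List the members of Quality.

Quality = {Ada, Rosa}

From (e): Dax ∈ Governance.
From (h): Rosa ∈ Quality.
(d) (exactly one): Ada ∉ Governance.
(i) (exactly one): Nadia ∈ Governance.
(a): Governance already has 2, so the rest are out.
Suppose Ada ∉ Quality: no assignment then satisfies all the clues, so Ada ∈ Quality.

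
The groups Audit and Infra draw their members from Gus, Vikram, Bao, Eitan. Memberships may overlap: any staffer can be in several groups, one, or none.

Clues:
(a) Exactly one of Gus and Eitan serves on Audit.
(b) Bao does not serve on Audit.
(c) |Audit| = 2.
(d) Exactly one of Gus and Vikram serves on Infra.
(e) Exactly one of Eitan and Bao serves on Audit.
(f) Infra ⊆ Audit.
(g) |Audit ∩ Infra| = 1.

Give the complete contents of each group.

From (b): Bao ∉ Audit.
(e) (exactly one): Eitan ∈ Audit.
(f) contrapositive: Bao ∉ Infra.
(a) (exactly one): Gus ∉ Audit.
(c): only 2 candidates remain for Audit, so all are in.
(f) contrapositive: Gus ∉ Infra.
(d) (exactly one): Vikram ∈ Infra.
Suppose Eitan ∈ Infra: no assignment then satisfies all the clues, so Eitan ∉ Infra.

Audit = {Eitan, Vikram}; Infra = {Vikram}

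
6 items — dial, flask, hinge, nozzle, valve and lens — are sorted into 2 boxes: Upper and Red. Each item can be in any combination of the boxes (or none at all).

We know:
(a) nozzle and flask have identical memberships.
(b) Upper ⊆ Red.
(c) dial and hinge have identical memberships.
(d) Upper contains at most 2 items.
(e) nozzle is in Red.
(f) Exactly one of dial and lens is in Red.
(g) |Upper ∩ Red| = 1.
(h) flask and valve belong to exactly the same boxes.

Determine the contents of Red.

Red = {flask, lens, nozzle, valve}

From (e): nozzle ∈ Red.
(a): flask matches nozzle: flask ∈ Red.
(h): valve matches flask: valve ∈ Red.
Suppose dial ∈ Red: no assignment then satisfies all the clues, so dial ∉ Red.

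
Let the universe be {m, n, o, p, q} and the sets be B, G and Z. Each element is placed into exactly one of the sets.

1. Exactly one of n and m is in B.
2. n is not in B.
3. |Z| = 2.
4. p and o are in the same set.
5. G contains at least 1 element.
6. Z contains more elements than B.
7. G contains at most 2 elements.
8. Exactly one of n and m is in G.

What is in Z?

Z = {o, p}

From (2): n ∉ B.
(1) (exactly one): m ∈ B.
(8) (exactly one): n ∈ G.
Suppose o ∉ Z: no assignment then satisfies all the clues, so o ∈ Z.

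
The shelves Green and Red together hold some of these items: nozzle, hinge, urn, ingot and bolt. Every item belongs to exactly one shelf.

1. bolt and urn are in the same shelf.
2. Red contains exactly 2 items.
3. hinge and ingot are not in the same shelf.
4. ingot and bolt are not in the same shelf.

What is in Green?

Green = {bolt, hinge, urn}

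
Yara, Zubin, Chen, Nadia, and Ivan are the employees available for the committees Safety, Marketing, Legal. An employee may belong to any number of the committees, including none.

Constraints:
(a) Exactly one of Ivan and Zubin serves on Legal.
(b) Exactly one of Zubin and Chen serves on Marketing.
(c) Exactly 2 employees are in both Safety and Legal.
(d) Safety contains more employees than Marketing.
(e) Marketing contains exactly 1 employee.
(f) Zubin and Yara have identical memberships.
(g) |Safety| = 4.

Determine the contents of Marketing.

Marketing = {Chen}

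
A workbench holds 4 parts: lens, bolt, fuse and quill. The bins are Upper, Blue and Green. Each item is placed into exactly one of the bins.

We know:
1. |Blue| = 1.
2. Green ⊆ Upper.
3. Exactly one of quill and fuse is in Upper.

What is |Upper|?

3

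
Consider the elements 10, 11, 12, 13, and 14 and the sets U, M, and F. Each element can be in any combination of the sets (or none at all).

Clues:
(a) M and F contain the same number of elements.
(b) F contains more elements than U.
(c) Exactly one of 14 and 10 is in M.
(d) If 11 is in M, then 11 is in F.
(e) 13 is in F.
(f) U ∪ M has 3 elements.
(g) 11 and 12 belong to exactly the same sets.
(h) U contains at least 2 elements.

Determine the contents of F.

F = {11, 12, 13}

From (e): 13 ∈ F.
Suppose 10 ∈ F: no assignment then satisfies all the clues, so 10 ∉ F.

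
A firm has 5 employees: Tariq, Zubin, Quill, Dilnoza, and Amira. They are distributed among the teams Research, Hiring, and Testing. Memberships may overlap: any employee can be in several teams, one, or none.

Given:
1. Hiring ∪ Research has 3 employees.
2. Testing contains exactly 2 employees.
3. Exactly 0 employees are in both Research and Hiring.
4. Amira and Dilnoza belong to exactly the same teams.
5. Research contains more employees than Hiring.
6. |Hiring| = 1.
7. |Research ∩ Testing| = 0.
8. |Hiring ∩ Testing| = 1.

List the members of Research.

Research = {Amira, Dilnoza}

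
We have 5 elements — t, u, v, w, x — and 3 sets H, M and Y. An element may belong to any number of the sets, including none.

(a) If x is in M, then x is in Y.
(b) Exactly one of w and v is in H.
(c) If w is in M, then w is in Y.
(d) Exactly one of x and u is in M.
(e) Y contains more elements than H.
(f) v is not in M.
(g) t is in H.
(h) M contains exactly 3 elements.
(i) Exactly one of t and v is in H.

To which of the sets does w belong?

w: H, M, Y

From (f): v ∉ M.
From (g): t ∈ H.
(i) (exactly one): v ∉ H.
(b) (exactly one): w ∈ H.
Suppose w ∉ M: no assignment then satisfies all the clues, so w ∈ M.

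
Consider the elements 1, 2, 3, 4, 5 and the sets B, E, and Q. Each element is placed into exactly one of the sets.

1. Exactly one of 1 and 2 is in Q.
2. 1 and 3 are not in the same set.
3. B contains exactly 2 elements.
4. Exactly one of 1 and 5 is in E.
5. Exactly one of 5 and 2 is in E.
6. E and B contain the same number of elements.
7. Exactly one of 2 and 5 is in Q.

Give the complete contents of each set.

B = {1, 4}; E = {3, 5}; Q = {2}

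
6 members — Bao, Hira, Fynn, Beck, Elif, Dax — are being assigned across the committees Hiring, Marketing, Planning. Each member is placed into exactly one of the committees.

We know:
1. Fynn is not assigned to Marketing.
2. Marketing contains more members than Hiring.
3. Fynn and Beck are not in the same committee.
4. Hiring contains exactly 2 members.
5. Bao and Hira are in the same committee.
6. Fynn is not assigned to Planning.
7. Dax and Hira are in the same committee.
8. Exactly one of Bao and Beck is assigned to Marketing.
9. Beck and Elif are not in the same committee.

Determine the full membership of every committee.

Hiring = {Elif, Fynn}; Marketing = {Bao, Dax, Hira}; Planning = {Beck}

From (1): Fynn ∉ Marketing.
From (6): Fynn ∉ Planning.
Only one committee left: Fynn ∈ Hiring.
(3): Beck ∉ Hiring.
Suppose Bao ∈ Hiring: no assignment then satisfies all the clues, so Bao ∉ Hiring.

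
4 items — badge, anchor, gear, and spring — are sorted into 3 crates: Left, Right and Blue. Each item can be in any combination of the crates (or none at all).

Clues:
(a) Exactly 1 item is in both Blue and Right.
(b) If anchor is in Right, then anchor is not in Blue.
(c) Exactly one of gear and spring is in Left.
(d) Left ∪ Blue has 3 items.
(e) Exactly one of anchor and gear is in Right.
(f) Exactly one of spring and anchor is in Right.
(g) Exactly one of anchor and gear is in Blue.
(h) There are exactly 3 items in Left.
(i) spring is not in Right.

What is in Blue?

Blue = {badge, gear}

From (i): spring ∉ Right.
(f) (exactly one): anchor ∈ Right.
(b): anchor ∉ Blue.
(e) (exactly one): gear ∉ Right.
(g) (exactly one): gear ∈ Blue.
Suppose badge ∉ Blue: no assignment then satisfies all the clues, so badge ∈ Blue.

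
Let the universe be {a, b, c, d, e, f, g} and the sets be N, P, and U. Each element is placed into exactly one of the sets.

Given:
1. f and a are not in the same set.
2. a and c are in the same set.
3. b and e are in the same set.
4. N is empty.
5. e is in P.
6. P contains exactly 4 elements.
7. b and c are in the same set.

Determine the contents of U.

U = {d, f, g}

From (5): e ∈ P.
(3): b matches e: b ∉ N.
(3): b matches e: b ∈ P.
(4): N already has 0, so the rest are out.
(7): c matches b: c ∈ P.
(2): a matches c: a ∈ P.
(6): P already has 4, so the rest are out.
Only one set left: d ∈ U.
Only one set left: f ∈ U.
Only one set left: g ∈ U.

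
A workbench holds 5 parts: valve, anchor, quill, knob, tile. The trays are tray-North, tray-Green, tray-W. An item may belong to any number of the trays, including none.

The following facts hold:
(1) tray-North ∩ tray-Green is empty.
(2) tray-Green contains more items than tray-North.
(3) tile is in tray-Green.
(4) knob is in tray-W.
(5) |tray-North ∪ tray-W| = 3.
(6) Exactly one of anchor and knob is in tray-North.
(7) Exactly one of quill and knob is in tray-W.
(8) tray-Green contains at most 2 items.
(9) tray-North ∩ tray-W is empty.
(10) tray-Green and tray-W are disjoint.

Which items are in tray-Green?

tray-Green = {quill, tile}

From (3): tile ∈ tray-Green.
From (4): knob ∈ tray-W.
(1) (disjoint): tile ∉ tray-North.
(7) (exactly one): quill ∉ tray-W.
(9) (disjoint): knob ∉ tray-North.
(10) (disjoint): knob ∉ tray-Green.
(10) (disjoint): tile ∉ tray-W.
(6) (exactly one): anchor ∈ tray-North.
(9) (disjoint): anchor ∉ tray-W.
(1) (disjoint): anchor ∉ tray-Green.
Suppose valve ∈ tray-Green: no assignment then satisfies all the clues, so valve ∉ tray-Green.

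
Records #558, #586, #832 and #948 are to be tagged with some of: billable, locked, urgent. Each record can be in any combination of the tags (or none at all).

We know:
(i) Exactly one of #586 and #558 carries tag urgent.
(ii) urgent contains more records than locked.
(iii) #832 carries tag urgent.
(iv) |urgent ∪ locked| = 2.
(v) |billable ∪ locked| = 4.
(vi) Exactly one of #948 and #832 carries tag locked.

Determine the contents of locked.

locked = {#832}

From (iii): #832 ∈ urgent.
Suppose #558 ∈ locked: no assignment then satisfies all the clues, so #558 ∉ locked.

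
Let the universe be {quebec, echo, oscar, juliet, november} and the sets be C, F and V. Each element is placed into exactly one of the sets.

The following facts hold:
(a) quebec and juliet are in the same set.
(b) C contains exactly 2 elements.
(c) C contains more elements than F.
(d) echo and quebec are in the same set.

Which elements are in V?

V = {echo, juliet, quebec}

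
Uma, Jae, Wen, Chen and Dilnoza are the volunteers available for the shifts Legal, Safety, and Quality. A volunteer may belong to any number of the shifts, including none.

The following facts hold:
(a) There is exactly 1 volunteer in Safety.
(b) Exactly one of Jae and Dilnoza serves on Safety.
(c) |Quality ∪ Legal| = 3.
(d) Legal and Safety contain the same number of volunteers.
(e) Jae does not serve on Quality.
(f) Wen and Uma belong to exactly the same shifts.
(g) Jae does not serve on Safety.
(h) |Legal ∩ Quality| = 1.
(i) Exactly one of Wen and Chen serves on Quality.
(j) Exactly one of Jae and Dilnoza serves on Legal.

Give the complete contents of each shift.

From (e): Jae ∉ Quality.
From (g): Jae ∉ Safety.
(b) (exactly one): Dilnoza ∈ Safety.
(a): Safety already has 1, so the rest are out.
Suppose Uma ∈ Legal: no assignment then satisfies all the clues, so Uma ∉ Legal.

Legal = {Dilnoza}; Safety = {Dilnoza}; Quality = {Dilnoza, Uma, Wen}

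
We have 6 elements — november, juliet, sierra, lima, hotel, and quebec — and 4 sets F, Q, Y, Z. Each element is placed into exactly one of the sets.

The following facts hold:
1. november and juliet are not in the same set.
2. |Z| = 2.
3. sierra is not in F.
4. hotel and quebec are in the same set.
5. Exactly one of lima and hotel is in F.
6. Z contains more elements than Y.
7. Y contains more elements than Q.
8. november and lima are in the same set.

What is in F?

From (3): sierra ∉ F.
Suppose november ∈ F: no assignment then satisfies all the clues, so november ∉ F.

F = {hotel, juliet, quebec}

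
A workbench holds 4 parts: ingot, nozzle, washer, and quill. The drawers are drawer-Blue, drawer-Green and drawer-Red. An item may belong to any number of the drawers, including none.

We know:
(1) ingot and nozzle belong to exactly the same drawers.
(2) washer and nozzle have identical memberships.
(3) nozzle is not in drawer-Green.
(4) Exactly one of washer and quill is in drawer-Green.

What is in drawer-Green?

drawer-Green = {quill}

From (3): nozzle ∉ drawer-Green.
(1): ingot matches nozzle: ingot ∉ drawer-Green.
(2): washer matches nozzle: washer ∉ drawer-Green.
(4) (exactly one): quill ∈ drawer-Green.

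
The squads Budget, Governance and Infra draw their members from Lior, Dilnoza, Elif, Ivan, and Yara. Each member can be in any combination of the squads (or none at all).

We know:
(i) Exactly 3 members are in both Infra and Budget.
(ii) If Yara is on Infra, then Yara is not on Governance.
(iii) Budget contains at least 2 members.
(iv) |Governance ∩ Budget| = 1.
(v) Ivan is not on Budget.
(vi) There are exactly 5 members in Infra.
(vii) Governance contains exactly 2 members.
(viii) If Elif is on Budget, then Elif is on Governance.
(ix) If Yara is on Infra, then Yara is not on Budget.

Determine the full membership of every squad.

From (v): Ivan ∉ Budget.
(vi): only 5 candidates remain for Infra, so all are in.
(ix): Yara ∉ Budget.
(ii): Yara ∉ Governance.
Suppose Lior ∉ Budget: no assignment then satisfies all the clues, so Lior ∈ Budget.

Budget = {Dilnoza, Elif, Lior}; Governance = {Elif, Ivan}; Infra = {Dilnoza, Elif, Ivan, Lior, Yara}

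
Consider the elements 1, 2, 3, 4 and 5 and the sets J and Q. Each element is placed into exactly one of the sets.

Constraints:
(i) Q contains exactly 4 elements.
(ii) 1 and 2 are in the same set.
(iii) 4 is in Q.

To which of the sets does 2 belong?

2: Q

From (iii): 4 ∈ Q.
Suppose 2 ∈ J: no assignment then satisfies all the clues, so 2 ∉ J.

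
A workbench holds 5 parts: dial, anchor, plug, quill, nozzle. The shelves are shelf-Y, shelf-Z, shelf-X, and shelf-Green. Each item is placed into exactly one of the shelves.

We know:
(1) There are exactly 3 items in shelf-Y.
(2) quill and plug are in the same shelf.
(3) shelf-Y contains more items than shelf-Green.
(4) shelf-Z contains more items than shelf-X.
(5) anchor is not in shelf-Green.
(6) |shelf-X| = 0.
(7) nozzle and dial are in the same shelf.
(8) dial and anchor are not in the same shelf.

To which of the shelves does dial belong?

dial: shelf-Z

From (5): anchor ∉ shelf-Green.
(6): shelf-X already has 0, so the rest are out.
Suppose dial ∈ shelf-Y: no assignment then satisfies all the clues, so dial ∉ shelf-Y.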